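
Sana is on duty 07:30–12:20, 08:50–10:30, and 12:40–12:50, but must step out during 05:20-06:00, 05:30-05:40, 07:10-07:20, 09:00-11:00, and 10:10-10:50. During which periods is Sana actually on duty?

07:30–09:00, 11:00–12:20, 12:40–12:50

First set merges to 07:30–12:20, 12:40–12:50.
Second set merges to 05:20–06:00, 07:10–07:20, 09:00–11:00.
07:30–12:20 minus B → 07:30–09:00, 11:00–12:20.
12:40–12:50: no B overlap → unchanged.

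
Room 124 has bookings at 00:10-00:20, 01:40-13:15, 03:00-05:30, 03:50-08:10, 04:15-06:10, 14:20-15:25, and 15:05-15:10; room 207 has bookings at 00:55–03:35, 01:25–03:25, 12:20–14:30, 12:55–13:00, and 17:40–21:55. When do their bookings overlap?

01:40–03:35, 12:20–13:15, 14:20–14:30

A, merged: 00:10–00:20, 01:40–13:15, 14:20–15:25.
B, merged: 00:55–03:35, 12:20–14:30, 17:40–21:55.
00:10–00:20: no overlap with the second set.
01:40–13:15 meets the second set on 01:40–03:35, 12:20–13:15.
14:20–15:25 meets the second set on 14:20–14:30.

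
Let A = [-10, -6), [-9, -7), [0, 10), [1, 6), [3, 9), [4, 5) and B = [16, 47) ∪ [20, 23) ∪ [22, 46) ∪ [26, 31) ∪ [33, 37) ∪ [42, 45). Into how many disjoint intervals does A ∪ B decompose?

A, merged: [-10, -6), [0, 10).
B, merged: [16, 47).
A ∪ B = [-10, -6), [0, 10), [16, 47).
That is 3 disjoint pieces.

3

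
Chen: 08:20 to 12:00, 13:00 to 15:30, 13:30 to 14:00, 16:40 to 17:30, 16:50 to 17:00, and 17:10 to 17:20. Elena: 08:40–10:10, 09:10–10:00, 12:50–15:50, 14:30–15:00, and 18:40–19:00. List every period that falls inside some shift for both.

08:40-10:10, 13:00-15:30

A, merged: 08:20-12:00, 13:00-15:30, 16:40-17:30.
B, merged: 08:40-10:10, 12:50-15:50, 18:40-19:00.
08:20-12:00 meets the second set on 08:40-10:10.
13:00-15:30 meets the second set on 13:00-15:30.
16:40-17:30: no overlap with the second set.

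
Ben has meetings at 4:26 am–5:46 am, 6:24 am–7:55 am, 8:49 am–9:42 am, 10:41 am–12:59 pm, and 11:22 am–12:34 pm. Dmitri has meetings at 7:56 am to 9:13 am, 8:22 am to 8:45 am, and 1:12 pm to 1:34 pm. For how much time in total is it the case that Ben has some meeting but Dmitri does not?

5 h 38 min

First set merges to 4:26 am–5:46 am, 6:24 am–7:55 am, 8:49 am–9:42 am, 10:41 am–12:59 pm.
Second set merges to 7:56 am–9:13 am, 1:12 pm–1:34 pm.
A \ B = 4:26 am–5:46 am, 6:24 am–7:55 am, 9:13 am–9:42 am, 10:41 am–12:59 pm.
Total: 1 h 20 min + 1 h 31 min + 29 min + 2 h 18 min = 5 h 38 min.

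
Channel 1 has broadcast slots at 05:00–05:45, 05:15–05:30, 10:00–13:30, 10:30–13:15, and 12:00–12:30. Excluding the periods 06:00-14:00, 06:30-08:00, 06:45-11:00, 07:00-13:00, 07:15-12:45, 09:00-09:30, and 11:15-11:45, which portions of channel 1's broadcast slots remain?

Merge the first list: 05:00–05:45, 10:00–13:30.
Merge the second list: 06:00–14:00.
05:00–05:45: nothing removed.
10:00–13:30: entirely removed.

05:00–05:45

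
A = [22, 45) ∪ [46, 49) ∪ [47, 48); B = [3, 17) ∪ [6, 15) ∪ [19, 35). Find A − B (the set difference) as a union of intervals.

[35, 45) ∪ [46, 49)

First set merges to [22, 45), [46, 49).
Second set merges to [3, 17), [19, 35).
[22, 45) with B removed leaves [35, 45).
[46, 49) is untouched.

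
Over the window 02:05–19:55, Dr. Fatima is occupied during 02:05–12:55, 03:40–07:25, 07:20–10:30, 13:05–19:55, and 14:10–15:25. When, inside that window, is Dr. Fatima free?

Covered (merged): 02:05–12:55, 13:05–19:55.
Complement within 02:05–19:55: 12:55–13:05.

12:55–13:05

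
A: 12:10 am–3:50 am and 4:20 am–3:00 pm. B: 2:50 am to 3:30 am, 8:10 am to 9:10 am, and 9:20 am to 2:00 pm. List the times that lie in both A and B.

2:50 am-3:30 am, 8:10 am-9:10 am, 9:20 am-2:00 pm

12:10 am-3:50 am meets the second set on 2:50 am-3:30 am.
4:20 am-3:00 pm meets the second set on 8:10 am-9:10 am, 9:20 am-2:00 pm.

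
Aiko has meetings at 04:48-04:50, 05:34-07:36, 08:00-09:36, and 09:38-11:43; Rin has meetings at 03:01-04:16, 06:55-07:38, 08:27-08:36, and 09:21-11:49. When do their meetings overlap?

06:55-07:36, 08:27-08:36, 09:21-09:36, 09:38-11:43

04:48-04:50: no overlap with the second set.
05:34-07:36 meets the second set on 06:55-07:36.
08:00-09:36 meets the second set on 08:27-08:36, 09:21-09:36.
09:38-11:43 meets the second set on 09:38-11:43.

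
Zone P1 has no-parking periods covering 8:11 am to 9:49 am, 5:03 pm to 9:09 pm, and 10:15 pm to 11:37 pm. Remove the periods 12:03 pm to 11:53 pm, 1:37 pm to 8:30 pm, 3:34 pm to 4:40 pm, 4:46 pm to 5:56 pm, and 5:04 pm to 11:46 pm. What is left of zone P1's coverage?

Second set merges to 12:03 pm-11:53 pm.
8:11 am-9:49 am: no B overlap → unchanged.
5:03 pm-9:09 pm: fully covered by B → removed.
10:15 pm-11:37 pm: fully covered by B → removed.

8:11 am-9:49 am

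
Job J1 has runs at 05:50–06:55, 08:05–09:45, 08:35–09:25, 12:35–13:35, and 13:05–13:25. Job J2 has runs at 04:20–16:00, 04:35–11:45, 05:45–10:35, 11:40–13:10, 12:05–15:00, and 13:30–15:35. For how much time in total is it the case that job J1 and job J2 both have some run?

Merge the first list: 05:50–06:55, 08:05–09:45, 12:35–13:35.
Merge the second list: 04:20–16:00.
A ∩ B = 05:50–06:55, 08:05–09:45, 12:35–13:35.
Total: 1 h 5 min + 1 h 40 min + 1 h = 3 h 45 min.

3 h 45 min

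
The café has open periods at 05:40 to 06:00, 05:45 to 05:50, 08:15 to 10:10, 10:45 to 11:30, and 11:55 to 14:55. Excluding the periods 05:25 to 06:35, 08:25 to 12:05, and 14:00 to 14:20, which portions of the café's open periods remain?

08:15–08:25, 12:05–14:00, 14:20–14:55

A, merged: 05:40–06:00, 08:15–10:10, 10:45–11:30, 11:55–14:55.
05:40–06:00: fully covered by B → removed.
08:15–10:10 minus B → 08:15–08:25.
10:45–11:30: fully covered by B → removed.
11:55–14:55 minus B → 12:05–14:00, 14:20–14:55.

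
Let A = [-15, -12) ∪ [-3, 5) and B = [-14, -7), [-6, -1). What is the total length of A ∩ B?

4

A ∩ B = [-14, -12), [-3, -1).
Total: 2 + 2 = 4.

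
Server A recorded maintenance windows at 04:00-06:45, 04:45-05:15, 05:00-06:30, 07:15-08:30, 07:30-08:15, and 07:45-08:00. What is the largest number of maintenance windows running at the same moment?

At 05:00, 3 of the intervals are simultaneously active.
No point has more.

3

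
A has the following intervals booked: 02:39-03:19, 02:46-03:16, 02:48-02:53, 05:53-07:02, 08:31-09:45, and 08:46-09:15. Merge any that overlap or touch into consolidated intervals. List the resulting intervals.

02:46–03:16 overlaps/touches 02:39–03:19 → extend to 02:39–03:19.
02:48–02:53 overlaps/touches 02:39–03:19 → extend to 02:39–03:19.
05:53–07:02 is disjoint → start new block.
08:31–09:45 is disjoint → start new block.
08:46–09:15 overlaps/touches 08:31–09:45 → extend to 08:31–09:45.

02:39–03:19, 05:53–07:02, 08:31–09:45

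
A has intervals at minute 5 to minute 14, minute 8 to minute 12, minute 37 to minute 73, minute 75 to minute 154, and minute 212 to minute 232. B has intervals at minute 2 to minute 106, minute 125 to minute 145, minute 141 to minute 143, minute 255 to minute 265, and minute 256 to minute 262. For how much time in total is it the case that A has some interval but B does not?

Merge the first list: minute 5 to minute 14, minute 37 to minute 73, minute 75 to minute 154, minute 212 to minute 232.
Merge the second list: minute 2 to minute 106, minute 125 to minute 145, minute 255 to minute 265.
A \ B = minute 106 to minute 125, minute 145 to minute 154, minute 212 to minute 232.
Total: 19 minutes + 9 minutes + 20 minutes = 48 minutes.

48 minutes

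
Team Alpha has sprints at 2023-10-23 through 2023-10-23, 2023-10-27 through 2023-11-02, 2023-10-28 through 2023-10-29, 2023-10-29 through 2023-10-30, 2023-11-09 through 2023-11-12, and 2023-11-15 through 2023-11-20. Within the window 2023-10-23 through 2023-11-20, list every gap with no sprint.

2023-10-24 through 2023-10-26, 2023-11-03 through 2023-11-08, 2023-11-13 through 2023-11-14

The merged coverage is 2023-10-23 through 2023-10-23, 2023-10-27 through 2023-11-02, 2023-11-09 through 2023-11-12, 2023-11-15 through 2023-11-20.
Complement within 2023-10-23 through 2023-11-20: 2023-10-24 through 2023-10-26, 2023-11-03 through 2023-11-08, 2023-11-13 through 2023-11-14.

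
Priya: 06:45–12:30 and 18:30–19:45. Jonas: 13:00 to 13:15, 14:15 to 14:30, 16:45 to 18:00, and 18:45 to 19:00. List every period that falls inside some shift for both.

06:45-12:30 meets no B interval.
18:30-19:45 ∩ B → 18:45-19:00.

18:45-19:00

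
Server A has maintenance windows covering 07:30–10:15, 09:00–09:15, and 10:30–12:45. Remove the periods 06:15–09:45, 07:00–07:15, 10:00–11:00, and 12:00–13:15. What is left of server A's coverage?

A, merged: 07:30–10:15, 10:30–12:45.
B, merged: 06:15–09:45, 10:00–11:00, 12:00–13:15.
07:30–10:15 with B removed leaves 09:45–10:00.
10:30–12:45 with B removed leaves 11:00–12:00.

09:45–10:00, 11:00–12:00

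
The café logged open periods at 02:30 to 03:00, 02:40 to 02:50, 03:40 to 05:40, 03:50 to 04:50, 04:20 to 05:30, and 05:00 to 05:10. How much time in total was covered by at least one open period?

2 h 30 min

Merged: 02:30-03:00, 03:40-05:40.
Lengths: 30 min + 2 h = 2 h 30 min.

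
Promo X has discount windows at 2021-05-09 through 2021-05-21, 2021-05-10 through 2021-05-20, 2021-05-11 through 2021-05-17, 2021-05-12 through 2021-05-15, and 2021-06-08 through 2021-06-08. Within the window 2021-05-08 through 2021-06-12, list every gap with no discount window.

The merged coverage is 2021-05-09 through 2021-05-21, 2021-06-08 through 2021-06-08.
Complement within 2021-05-08 through 2021-06-12: 2021-05-08 through 2021-05-08, 2021-05-22 through 2021-06-07, 2021-06-09 through 2021-06-12.

2021-05-08 through 2021-05-08, 2021-05-22 through 2021-06-07, 2021-06-09 through 2021-06-12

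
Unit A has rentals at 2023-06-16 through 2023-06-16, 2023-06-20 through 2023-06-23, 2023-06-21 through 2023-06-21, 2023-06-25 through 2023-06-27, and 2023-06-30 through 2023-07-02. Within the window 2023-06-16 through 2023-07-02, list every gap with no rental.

After merging, the occupied span is 2023-06-16 through 2023-06-16, 2023-06-20 through 2023-06-23, 2023-06-25 through 2023-06-27, 2023-06-30 through 2023-07-02.
Complement within 2023-06-16 through 2023-07-02: 2023-06-17 through 2023-06-19, 2023-06-24 through 2023-06-24, 2023-06-28 through 2023-06-29.

2023-06-17 through 2023-06-19, 2023-06-24 through 2023-06-24, 2023-06-28 through 2023-06-29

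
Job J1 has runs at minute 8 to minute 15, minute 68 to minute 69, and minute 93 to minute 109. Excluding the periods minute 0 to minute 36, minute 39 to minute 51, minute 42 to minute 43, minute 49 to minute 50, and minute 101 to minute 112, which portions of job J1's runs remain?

Second set merges to minute 0 to minute 36, minute 39 to minute 51, minute 101 to minute 112.
minute 8 to minute 15: fully covered by B → removed.
minute 68 to minute 69: no B overlap → unchanged.
minute 93 to minute 109 minus B → minute 93 to minute 101.

minute 68 to minute 69, minute 93 to minute 101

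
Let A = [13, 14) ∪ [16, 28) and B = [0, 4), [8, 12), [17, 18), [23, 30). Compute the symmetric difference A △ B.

[0, 4) ∪ [8, 12) ∪ [13, 14) ∪ [16, 17) ∪ [18, 23) ∪ [28, 30)

A \ B = [13, 14), [16, 17), [18, 23).
B \ A = [0, 4), [8, 12), [28, 30).
Union of the two gives the symmetric difference.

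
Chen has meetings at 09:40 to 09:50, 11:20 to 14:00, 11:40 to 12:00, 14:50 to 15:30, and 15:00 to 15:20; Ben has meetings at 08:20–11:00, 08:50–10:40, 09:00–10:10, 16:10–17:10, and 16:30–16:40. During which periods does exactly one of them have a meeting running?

08:20-09:40, 09:50-11:00, 11:20-14:00, 14:50-15:30, 16:10-17:10

A, merged: 09:40-09:50, 11:20-14:00, 14:50-15:30.
B, merged: 08:20-11:00, 16:10-17:10.
A \ B = 11:20-14:00, 14:50-15:30.
B \ A = 08:20-09:40, 09:50-11:00, 16:10-17:10.
Union of the two gives the symmetric difference.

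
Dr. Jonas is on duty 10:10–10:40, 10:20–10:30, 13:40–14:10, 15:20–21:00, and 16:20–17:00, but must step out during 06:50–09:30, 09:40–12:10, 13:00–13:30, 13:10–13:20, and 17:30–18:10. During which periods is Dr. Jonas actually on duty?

13:40–14:10, 15:20–17:30, 18:10–21:00

Merge the first list: 10:10–10:40, 13:40–14:10, 15:20–21:00.
Merge the second list: 06:50–09:30, 09:40–12:10, 13:00–13:30, 17:30–18:10.
10:10–10:40: fully covered by B → removed.
13:40–14:10: no B overlap → unchanged.
15:20–21:00 minus B → 15:20–17:30, 18:10–21:00.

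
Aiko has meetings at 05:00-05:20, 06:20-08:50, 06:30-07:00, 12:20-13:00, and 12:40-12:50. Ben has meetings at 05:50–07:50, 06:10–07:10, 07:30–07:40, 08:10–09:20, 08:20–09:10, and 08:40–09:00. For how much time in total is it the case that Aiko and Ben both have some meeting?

2 h 10 min

A, merged: 05:00–05:20, 06:20–08:50, 12:20–13:00.
B, merged: 05:50–07:50, 08:10–09:20.
A ∩ B = 06:20–07:50, 08:10–08:50.
Total: 1 h 30 min + 40 min = 2 h 10 min.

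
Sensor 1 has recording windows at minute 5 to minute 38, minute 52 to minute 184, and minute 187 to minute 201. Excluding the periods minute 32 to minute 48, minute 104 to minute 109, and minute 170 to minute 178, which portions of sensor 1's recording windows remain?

minute 5 to minute 38 \ B = minute 5 to minute 32.
minute 52 to minute 184 \ B = minute 52 to minute 104, minute 109 to minute 170, minute 178 to minute 184.
minute 187 to minute 201: nothing removed.

minute 5 to minute 32, minute 52 to minute 104, minute 109 to minute 170, minute 178 to minute 184, minute 187 to minute 201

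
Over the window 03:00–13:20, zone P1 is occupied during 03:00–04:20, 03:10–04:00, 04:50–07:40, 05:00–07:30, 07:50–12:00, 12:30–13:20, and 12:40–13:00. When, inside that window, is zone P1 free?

04:20–04:50, 07:40–07:50, 12:00–12:30

After merging, the occupied span is 03:00–04:20, 04:50–07:40, 07:50–12:00, 12:30–13:20.
Gaps within 03:00–13:20: 04:20–04:50, 07:40–07:50, 12:00–12:30.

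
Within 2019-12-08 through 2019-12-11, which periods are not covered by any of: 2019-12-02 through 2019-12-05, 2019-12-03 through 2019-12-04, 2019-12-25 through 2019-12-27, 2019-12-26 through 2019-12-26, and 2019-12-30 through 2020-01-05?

Covered (merged): 2019-12-02 through 2019-12-05, 2019-12-25 through 2019-12-27, 2019-12-30 through 2020-01-05.
Complement within 2019-12-08 through 2019-12-11: 2019-12-08 through 2019-12-11.

2019-12-08 through 2019-12-11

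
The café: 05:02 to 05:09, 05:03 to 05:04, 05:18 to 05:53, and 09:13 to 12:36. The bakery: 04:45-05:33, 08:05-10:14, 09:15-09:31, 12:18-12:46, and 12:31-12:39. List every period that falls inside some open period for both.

05:02–05:09, 05:18–05:33, 09:13–10:14, 12:18–12:36

A, merged: 05:02–05:09, 05:18–05:53, 09:13–12:36.
B, merged: 04:45–05:33, 08:05–10:14, 12:18–12:46.
05:02–05:09 meets the second set on 05:02–05:09.
05:18–05:53 meets the second set on 05:18–05:33.
09:13–12:36 meets the second set on 09:13–10:14, 12:18–12:36.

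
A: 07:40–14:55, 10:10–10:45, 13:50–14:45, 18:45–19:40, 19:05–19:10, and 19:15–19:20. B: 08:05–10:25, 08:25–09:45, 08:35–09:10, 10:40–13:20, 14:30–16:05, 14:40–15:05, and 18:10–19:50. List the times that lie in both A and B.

08:05–10:25, 10:40–13:20, 14:30–14:55, 18:45–19:40

First set merges to 07:40–14:55, 18:45–19:40.
Second set merges to 08:05–10:25, 10:40–13:20, 14:30–16:05, 18:10–19:50.
07:40–14:55 overlaps B on 08:05–10:25, 10:40–13:20, 14:30–14:55.
18:45–19:40 overlaps B on 18:45–19:40.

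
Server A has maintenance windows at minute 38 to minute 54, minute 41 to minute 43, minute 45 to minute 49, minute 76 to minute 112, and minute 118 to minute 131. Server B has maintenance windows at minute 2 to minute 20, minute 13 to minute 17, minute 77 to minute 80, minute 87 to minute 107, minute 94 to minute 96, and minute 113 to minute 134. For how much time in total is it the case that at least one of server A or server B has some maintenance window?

91 minutes

A, merged: minute 38 to minute 54, minute 76 to minute 112, minute 118 to minute 131.
B, merged: minute 2 to minute 20, minute 77 to minute 80, minute 87 to minute 107, minute 113 to minute 134.
A ∪ B = minute 2 to minute 20, minute 38 to minute 54, minute 76 to minute 112, minute 113 to minute 134.
Total: 18 minutes + 16 minutes + 36 minutes + 21 minutes = 91 minutes.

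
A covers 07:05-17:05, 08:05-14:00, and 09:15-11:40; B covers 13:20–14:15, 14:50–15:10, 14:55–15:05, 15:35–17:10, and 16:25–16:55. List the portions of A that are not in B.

First set merges to 07:05-17:05.
Second set merges to 13:20-14:15, 14:50-15:10, 15:35-17:10.
07:05-17:05 with B removed leaves 07:05-13:20, 14:15-14:50, 15:10-15:35.

07:05-13:20, 14:15-14:50, 15:10-15:35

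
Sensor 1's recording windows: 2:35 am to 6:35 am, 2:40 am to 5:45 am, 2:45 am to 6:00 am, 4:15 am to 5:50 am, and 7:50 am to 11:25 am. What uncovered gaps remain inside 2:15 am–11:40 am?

2:15 am–2:35 am, 6:35 am–7:50 am, 11:25 am–11:40 am

The merged coverage is 2:35 am–6:35 am, 7:50 am–11:25 am.
Uncovered inside 2:15 am–11:40 am: 2:15 am–2:35 am, 6:35 am–7:50 am, 11:25 am–11:40 am.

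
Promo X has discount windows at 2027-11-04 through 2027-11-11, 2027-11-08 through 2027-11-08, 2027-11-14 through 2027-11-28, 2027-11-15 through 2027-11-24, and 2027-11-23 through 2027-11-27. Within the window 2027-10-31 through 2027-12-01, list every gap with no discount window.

2027-10-31 through 2027-11-03, 2027-11-12 through 2027-11-13, 2027-11-29 through 2027-12-01

The merged coverage is 2027-11-04 through 2027-11-11, 2027-11-14 through 2027-11-28.
Gaps within 2027-10-31 through 2027-12-01: 2027-10-31 through 2027-11-03, 2027-11-12 through 2027-11-13, 2027-11-29 through 2027-12-01.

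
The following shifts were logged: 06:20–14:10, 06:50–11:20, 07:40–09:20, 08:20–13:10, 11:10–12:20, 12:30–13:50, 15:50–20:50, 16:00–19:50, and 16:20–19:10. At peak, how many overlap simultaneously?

Sweep endpoints in order; track running count of active intervals.
Peak of 4 reached at 08:20.

4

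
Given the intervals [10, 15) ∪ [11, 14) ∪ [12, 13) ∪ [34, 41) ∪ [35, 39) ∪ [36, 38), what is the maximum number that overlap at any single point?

3

At 12, 3 of the intervals are simultaneously active.
No point has more.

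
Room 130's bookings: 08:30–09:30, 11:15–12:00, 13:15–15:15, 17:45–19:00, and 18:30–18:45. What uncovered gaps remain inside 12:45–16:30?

Covered (merged): 08:30–09:30, 11:15–12:00, 13:15–15:15, 17:45–19:00.
Uncovered inside 12:45–16:30: 12:45–13:15, 15:15–16:30.

12:45–13:15, 15:15–16:30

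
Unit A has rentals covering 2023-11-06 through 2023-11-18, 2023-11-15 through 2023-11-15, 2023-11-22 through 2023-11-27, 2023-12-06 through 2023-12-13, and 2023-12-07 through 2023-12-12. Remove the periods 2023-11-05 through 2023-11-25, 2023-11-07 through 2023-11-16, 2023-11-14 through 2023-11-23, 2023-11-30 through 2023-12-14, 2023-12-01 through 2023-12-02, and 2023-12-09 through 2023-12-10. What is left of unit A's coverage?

Merge the first list: 2023-11-06 through 2023-11-18, 2023-11-22 through 2023-11-27, 2023-12-06 through 2023-12-13.
Merge the second list: 2023-11-05 through 2023-11-25, 2023-11-30 through 2023-12-14.
2023-11-06 through 2023-11-18: fully covered by B → removed.
2023-11-22 through 2023-11-27 minus B → 2023-11-26 through 2023-11-27.
2023-12-06 through 2023-12-13: fully covered by B → removed.

2023-11-26 through 2023-11-27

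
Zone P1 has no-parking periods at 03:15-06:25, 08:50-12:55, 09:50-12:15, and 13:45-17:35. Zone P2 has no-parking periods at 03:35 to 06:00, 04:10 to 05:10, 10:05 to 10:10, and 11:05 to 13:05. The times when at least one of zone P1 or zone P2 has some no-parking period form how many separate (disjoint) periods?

3

A, merged: 03:15–06:25, 08:50–12:55, 13:45–17:35.
B, merged: 03:35–06:00, 10:05–10:10, 11:05–13:05.
A ∪ B = 03:15–06:25, 08:50–13:05, 13:45–17:35.
That is 3 disjoint pieces.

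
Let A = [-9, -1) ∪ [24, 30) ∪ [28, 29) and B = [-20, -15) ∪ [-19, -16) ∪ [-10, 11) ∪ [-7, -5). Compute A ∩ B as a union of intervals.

[-9, -1)

A, merged: [-9, -1), [24, 30).
B, merged: [-20, -15), [-10, 11).
[-9, -1) overlaps B on [-9, -1).
[24, 30) falls entirely outside B.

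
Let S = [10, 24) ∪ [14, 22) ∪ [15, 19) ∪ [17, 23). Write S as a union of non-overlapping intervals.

[10, 24)

[14, 22) overlaps/touches [10, 24) → extend to [10, 24).
[15, 19) overlaps/touches [10, 24) → extend to [10, 24).
[17, 23) overlaps/touches [10, 24) → extend to [10, 24).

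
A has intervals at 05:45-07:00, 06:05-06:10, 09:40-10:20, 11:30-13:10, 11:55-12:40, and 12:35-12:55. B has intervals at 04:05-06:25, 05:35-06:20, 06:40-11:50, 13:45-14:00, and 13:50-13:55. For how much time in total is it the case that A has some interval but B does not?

First set merges to 05:45–07:00, 09:40–10:20, 11:30–13:10.
Second set merges to 04:05–06:25, 06:40–11:50, 13:45–14:00.
A \ B = 06:25–06:40, 11:50–13:10.
Total: 15 min + 1 h 20 min = 1 h 35 min.

1 h 35 min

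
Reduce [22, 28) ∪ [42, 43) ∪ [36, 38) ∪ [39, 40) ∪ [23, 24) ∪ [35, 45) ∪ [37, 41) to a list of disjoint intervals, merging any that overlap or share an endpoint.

[22, 28) ∪ [35, 45)

Sort by start: [22, 28), [23, 24), [35, 45), [36, 38), [37, 41), [39, 40), [42, 43).
[23, 24) overlaps/touches [22, 28) → extend to [22, 28).
[35, 45) is disjoint → start new block.
[36, 38) overlaps/touches [35, 45) → extend to [35, 45).
[37, 41) overlaps/touches [35, 45) → extend to [35, 45).
[39, 40) overlaps/touches [35, 45) → extend to [35, 45).
[42, 43) overlaps/touches [35, 45) → extend to [35, 45).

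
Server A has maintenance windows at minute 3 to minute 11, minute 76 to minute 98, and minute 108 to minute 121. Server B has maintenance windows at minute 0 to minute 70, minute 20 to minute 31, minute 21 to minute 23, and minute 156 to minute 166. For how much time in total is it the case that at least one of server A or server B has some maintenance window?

115 minutes

B, merged: minute 0 to minute 70, minute 156 to minute 166.
A ∪ B = minute 0 to minute 70, minute 76 to minute 98, minute 108 to minute 121, minute 156 to minute 166.
Total: 70 minutes + 22 minutes + 13 minutes + 10 minutes = 115 minutes.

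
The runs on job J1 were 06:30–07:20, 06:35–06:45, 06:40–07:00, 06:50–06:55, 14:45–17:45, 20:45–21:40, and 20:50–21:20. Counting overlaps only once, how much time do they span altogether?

Merged: 06:30–07:20, 14:45–17:45, 20:45–21:40.
Lengths: 50 min + 3 h + 55 min = 4 h 45 min.

4 h 45 min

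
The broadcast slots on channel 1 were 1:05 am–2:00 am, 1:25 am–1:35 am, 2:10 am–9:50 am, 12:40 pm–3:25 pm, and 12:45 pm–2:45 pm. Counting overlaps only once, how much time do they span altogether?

11 h 20 min

Merged: 1:05 am–2:00 am, 2:10 am–9:50 am, 12:40 pm–3:25 pm.
Lengths: 55 min + 7 h 40 min + 2 h 45 min = 11 h 20 min.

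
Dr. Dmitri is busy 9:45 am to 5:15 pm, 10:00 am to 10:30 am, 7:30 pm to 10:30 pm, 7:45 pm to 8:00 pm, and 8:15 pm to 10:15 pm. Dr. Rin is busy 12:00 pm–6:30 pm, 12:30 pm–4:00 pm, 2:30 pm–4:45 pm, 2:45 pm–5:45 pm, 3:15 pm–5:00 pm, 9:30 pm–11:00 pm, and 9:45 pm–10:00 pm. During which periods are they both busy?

Merge the first list: 9:45 am–5:15 pm, 7:30 pm–10:30 pm.
Merge the second list: 12:00 pm–6:30 pm, 9:30 pm–11:00 pm.
9:45 am–5:15 pm ∩ B → 12:00 pm–5:15 pm.
7:30 pm–10:30 pm ∩ B → 9:30 pm–10:30 pm.

12:00 pm–5:15 pm, 9:30 pm–10:30 pm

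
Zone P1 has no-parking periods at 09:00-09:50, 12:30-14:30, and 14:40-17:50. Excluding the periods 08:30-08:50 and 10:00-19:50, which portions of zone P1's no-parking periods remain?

09:00–09:50: no B overlap → unchanged.
12:30–14:30: fully covered by B → removed.
14:40–17:50: fully covered by B → removed.

09:00–09:50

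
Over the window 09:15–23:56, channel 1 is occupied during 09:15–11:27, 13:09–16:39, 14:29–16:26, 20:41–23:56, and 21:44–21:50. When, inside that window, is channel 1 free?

11:27-13:09, 16:39-20:41

The merged coverage is 09:15-11:27, 13:09-16:39, 20:41-23:56.
Uncovered inside 09:15-23:56: 11:27-13:09, 16:39-20:41.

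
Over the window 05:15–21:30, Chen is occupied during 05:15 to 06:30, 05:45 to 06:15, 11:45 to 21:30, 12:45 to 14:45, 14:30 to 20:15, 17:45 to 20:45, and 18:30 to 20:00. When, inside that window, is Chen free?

After merging, the occupied span is 05:15–06:30, 11:45–21:30.
Gaps within 05:15–21:30: 06:30–11:45.

06:30–11:45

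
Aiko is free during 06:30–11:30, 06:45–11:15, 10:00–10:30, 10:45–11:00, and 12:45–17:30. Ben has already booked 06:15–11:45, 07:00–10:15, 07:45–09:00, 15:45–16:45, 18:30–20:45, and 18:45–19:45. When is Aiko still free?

First set merges to 06:30–11:30, 12:45–17:30.
Second set merges to 06:15–11:45, 15:45–16:45, 18:30–20:45.
06:30–11:30: entirely removed.
12:45–17:30 \ B = 12:45–15:45, 16:45–17:30.

12:45–15:45, 16:45–17:30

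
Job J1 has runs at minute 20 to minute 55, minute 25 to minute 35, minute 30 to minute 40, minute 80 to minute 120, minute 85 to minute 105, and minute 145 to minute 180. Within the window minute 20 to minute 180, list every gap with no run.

minute 55 to minute 80, minute 120 to minute 145

Covered (merged): minute 20 to minute 55, minute 80 to minute 120, minute 145 to minute 180.
Complement within minute 20 to minute 180: minute 55 to minute 80, minute 120 to minute 145.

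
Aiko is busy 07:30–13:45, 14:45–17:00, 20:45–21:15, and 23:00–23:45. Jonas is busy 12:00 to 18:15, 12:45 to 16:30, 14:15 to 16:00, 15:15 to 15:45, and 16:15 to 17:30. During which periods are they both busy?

B, merged: 12:00-18:15.
07:30-13:45 overlaps B on 12:00-13:45.
14:45-17:00 overlaps B on 14:45-17:00.
20:45-21:15 falls entirely outside B.
23:00-23:45 falls entirely outside B.

12:00-13:45, 14:45-17:00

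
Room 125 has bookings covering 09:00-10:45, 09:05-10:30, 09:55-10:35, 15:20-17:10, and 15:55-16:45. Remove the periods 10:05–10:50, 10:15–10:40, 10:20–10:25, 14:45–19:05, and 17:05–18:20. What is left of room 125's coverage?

A, merged: 09:00-10:45, 15:20-17:10.
B, merged: 10:05-10:50, 14:45-19:05.
09:00-10:45 minus B → 09:00-10:05.
15:20-17:10: fully covered by B → removed.

09:00-10:05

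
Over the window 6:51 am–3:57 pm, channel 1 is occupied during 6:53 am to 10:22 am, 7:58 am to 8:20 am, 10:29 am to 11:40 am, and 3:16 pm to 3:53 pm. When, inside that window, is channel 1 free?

6:51 am–6:53 am, 10:22 am–10:29 am, 11:40 am–3:16 pm, 3:53 pm–3:57 pm

Covered (merged): 6:53 am–10:22 am, 10:29 am–11:40 am, 3:16 pm–3:53 pm.
Complement within 6:51 am–3:57 pm: 6:51 am–6:53 am, 10:22 am–10:29 am, 11:40 am–3:16 pm, 3:53 pm–3:57 pm.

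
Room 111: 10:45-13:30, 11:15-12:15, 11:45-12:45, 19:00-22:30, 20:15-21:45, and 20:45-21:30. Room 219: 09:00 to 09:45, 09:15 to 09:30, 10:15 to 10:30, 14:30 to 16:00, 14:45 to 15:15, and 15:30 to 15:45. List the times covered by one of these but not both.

09:00–09:45, 10:15–10:30, 10:45–13:30, 14:30–16:00, 19:00–22:30

A, merged: 10:45–13:30, 19:00–22:30.
B, merged: 09:00–09:45, 10:15–10:30, 14:30–16:00.
A but not B: 10:45–13:30, 19:00–22:30.
B but not A: 09:00–09:45, 10:15–10:30, 14:30–16:00.
Combining gives A △ B.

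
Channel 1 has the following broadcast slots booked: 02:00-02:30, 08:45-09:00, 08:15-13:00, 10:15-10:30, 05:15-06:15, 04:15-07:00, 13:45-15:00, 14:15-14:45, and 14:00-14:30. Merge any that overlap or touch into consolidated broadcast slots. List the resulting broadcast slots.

02:00–02:30, 04:15–07:00, 08:15–13:00, 13:45–15:00

Sort by start: 02:00–02:30, 04:15–07:00, 05:15–06:15, 08:15–13:00, 08:45–09:00, 10:15–10:30, 13:45–15:00, 14:00–14:30, 14:15–14:45.
04:15–07:00 is disjoint → start new block.
05:15–06:15 overlaps/touches 04:15–07:00 → extend to 04:15–07:00.
08:15–13:00 is disjoint → start new block.
08:45–09:00 overlaps/touches 08:15–13:00 → extend to 08:15–13:00.
10:15–10:30 overlaps/touches 08:15–13:00 → extend to 08:15–13:00.
13:45–15:00 is disjoint → start new block.
14:00–14:30 overlaps/touches 13:45–15:00 → extend to 13:45–15:00.
14:15–14:45 overlaps/touches 13:45–15:00 → extend to 13:45–15:00.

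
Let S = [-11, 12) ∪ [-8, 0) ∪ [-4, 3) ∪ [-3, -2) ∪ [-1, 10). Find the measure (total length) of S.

Merged: [-11, 12).
Length: 23.

23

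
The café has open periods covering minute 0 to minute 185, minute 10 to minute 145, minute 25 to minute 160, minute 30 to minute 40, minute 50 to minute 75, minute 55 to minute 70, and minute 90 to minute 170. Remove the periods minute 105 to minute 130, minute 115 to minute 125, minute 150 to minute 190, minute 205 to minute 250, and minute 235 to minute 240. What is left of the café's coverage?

Merge the first list: minute 0 to minute 185.
Merge the second list: minute 105 to minute 130, minute 150 to minute 190, minute 205 to minute 250.
minute 0 to minute 185 with B removed leaves minute 0 to minute 105, minute 130 to minute 150.

minute 0 to minute 105, minute 130 to minute 150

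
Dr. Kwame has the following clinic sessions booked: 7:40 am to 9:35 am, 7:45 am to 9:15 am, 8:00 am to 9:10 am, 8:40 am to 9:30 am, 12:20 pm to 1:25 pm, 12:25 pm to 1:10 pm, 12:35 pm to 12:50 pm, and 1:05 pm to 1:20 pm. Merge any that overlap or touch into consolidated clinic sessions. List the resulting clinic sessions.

7:45 am–9:15 am overlaps/touches 7:40 am–9:35 am → extend to 7:40 am–9:35 am.
8:00 am–9:10 am overlaps/touches 7:40 am–9:35 am → extend to 7:40 am–9:35 am.
8:40 am–9:30 am overlaps/touches 7:40 am–9:35 am → extend to 7:40 am–9:35 am.
12:20 pm–1:25 pm is disjoint → start new block.
12:25 pm–1:10 pm overlaps/touches 12:20 pm–1:25 pm → extend to 12:20 pm–1:25 pm.
12:35 pm–12:50 pm overlaps/touches 12:20 pm–1:25 pm → extend to 12:20 pm–1:25 pm.
1:05 pm–1:20 pm overlaps/touches 12:20 pm–1:25 pm → extend to 12:20 pm–1:25 pm.

7:40 am–9:35 am, 12:20 pm–1:25 pm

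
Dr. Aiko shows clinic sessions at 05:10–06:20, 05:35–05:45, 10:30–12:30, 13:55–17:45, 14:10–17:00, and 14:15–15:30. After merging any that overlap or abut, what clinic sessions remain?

05:10–06:20, 10:30–12:30, 13:55–17:45

05:35–05:45 overlaps/touches 05:10–06:20 → extend to 05:10–06:20.
10:30–12:30 is disjoint → start new block.
13:55–17:45 is disjoint → start new block.
14:10–17:00 overlaps/touches 13:55–17:45 → extend to 13:55–17:45.
14:15–15:30 overlaps/touches 13:55–17:45 → extend to 13:55–17:45.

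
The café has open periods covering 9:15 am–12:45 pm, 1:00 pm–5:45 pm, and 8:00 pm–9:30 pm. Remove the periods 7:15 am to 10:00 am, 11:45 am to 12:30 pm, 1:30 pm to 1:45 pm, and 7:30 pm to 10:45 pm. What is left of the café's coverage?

10:00 am–11:45 am, 12:30 pm–12:45 pm, 1:00 pm–1:30 pm, 1:45 pm–5:45 pm

9:15 am–12:45 pm minus B → 10:00 am–11:45 am, 12:30 pm–12:45 pm.
1:00 pm–5:45 pm minus B → 1:00 pm–1:30 pm, 1:45 pm–5:45 pm.
8:00 pm–9:30 pm: fully covered by B → removed.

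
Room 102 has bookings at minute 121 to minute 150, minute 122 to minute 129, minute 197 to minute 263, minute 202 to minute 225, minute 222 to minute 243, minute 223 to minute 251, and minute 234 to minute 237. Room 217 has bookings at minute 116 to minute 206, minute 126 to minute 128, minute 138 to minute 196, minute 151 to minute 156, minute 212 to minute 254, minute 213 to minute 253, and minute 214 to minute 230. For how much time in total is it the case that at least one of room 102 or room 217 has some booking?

147 minutes

First set merges to minute 121 to minute 150, minute 197 to minute 263.
Second set merges to minute 116 to minute 206, minute 212 to minute 254.
A ∪ B = minute 116 to minute 263.
Total: 147 minutes.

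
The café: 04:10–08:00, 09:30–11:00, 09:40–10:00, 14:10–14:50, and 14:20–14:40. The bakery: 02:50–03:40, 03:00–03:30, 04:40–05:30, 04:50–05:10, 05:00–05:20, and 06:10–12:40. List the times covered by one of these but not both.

02:50–03:40, 04:10–04:40, 05:30–06:10, 08:00–09:30, 11:00–12:40, 14:10–14:50

A, merged: 04:10–08:00, 09:30–11:00, 14:10–14:50.
B, merged: 02:50–03:40, 04:40–05:30, 06:10–12:40.
A but not B: 04:10–04:40, 05:30–06:10, 14:10–14:50.
B but not A: 02:50–03:40, 08:00–09:30, 11:00–12:40.
Combining gives A △ B.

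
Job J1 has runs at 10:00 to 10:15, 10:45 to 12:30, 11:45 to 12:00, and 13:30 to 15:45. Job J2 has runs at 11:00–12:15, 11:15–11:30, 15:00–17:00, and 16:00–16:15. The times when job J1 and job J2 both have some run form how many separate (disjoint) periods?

2

Merge the first list: 10:00-10:15, 10:45-12:30, 13:30-15:45.
Merge the second list: 11:00-12:15, 15:00-17:00.
A ∩ B = 11:00-12:15, 15:00-15:45.
That is 2 disjoint pieces.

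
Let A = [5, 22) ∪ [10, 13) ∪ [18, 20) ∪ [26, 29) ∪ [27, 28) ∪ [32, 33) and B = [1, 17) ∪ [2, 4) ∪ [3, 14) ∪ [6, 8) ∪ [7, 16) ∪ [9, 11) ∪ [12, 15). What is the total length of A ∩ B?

A, merged: [5, 22), [26, 29), [32, 33).
B, merged: [1, 17).
A ∩ B = [5, 17).
Total: 12.

12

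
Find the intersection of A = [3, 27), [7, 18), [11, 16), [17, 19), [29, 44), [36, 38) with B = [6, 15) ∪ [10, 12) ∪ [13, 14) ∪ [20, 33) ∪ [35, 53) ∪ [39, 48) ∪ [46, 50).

[6, 15) ∪ [20, 27) ∪ [29, 33) ∪ [35, 44)

First set merges to [3, 27), [29, 44).
Second set merges to [6, 15), [20, 33), [35, 53).
[3, 27) ∩ B → [6, 15), [20, 27).
[29, 44) ∩ B → [29, 33), [35, 44).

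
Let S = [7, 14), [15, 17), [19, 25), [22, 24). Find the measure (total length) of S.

Merged: [7, 14), [15, 17), [19, 25).
Lengths: 7 + 2 + 6 = 15.

15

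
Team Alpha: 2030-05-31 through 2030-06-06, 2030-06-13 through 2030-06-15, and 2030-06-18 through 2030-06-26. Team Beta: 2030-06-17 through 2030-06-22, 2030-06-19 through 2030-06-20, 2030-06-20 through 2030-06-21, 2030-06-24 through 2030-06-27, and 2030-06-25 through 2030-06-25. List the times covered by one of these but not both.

B, merged: 2030-06-17 through 2030-06-22, 2030-06-24 through 2030-06-27.
A but not B: 2030-05-31 through 2030-06-06, 2030-06-13 through 2030-06-15, 2030-06-23 through 2030-06-23.
B but not A: 2030-06-17 through 2030-06-17, 2030-06-27 through 2030-06-27.
Combining gives A △ B.

2030-05-31 through 2030-06-06, 2030-06-13 through 2030-06-15, 2030-06-17 through 2030-06-17, 2030-06-23 through 2030-06-23, 2030-06-27 through 2030-06-27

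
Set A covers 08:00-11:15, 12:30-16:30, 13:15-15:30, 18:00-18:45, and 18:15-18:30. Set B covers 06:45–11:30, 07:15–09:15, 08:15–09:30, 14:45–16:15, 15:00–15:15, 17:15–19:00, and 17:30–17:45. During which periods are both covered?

A, merged: 08:00–11:15, 12:30–16:30, 18:00–18:45.
B, merged: 06:45–11:30, 14:45–16:15, 17:15–19:00.
08:00–11:15 ∩ B → 08:00–11:15.
12:30–16:30 ∩ B → 14:45–16:15.
18:00–18:45 ∩ B → 18:00–18:45.

08:00–11:15, 14:45–16:15, 18:00–18:45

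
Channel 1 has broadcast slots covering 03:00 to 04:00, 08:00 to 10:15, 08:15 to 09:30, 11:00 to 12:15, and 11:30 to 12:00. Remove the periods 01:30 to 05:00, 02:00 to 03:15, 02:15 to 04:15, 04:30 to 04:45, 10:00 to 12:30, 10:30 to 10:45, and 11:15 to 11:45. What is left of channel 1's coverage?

08:00–10:00

A, merged: 03:00–04:00, 08:00–10:15, 11:00–12:15.
B, merged: 01:30–05:00, 10:00–12:30.
03:00–04:00: entirely removed.
08:00–10:15 \ B = 08:00–10:00.
11:00–12:15: entirely removed.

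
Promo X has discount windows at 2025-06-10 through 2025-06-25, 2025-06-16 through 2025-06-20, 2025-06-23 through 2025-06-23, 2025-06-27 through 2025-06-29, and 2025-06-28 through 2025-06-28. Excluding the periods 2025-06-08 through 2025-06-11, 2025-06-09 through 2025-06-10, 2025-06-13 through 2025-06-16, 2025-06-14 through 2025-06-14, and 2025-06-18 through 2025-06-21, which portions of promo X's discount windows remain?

2025-06-12 through 2025-06-12, 2025-06-17 through 2025-06-17, 2025-06-22 through 2025-06-25, 2025-06-27 through 2025-06-29

A, merged: 2025-06-10 through 2025-06-25, 2025-06-27 through 2025-06-29.
B, merged: 2025-06-08 through 2025-06-11, 2025-06-13 through 2025-06-16, 2025-06-18 through 2025-06-21.
2025-06-10 through 2025-06-25 \ B = 2025-06-12 through 2025-06-12, 2025-06-17 through 2025-06-17, 2025-06-22 through 2025-06-25.
2025-06-27 through 2025-06-29: nothing removed.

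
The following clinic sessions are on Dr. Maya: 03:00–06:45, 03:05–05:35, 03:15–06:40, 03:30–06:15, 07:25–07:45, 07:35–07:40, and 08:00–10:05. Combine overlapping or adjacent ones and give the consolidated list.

03:00-06:45, 07:25-07:45, 08:00-10:05

03:05-05:35 overlaps/touches 03:00-06:45 → extend to 03:00-06:45.
03:15-06:40 overlaps/touches 03:00-06:45 → extend to 03:00-06:45.
03:30-06:15 overlaps/touches 03:00-06:45 → extend to 03:00-06:45.
07:25-07:45 is disjoint → start new block.
07:35-07:40 overlaps/touches 07:25-07:45 → extend to 07:25-07:45.
08:00-10:05 is disjoint → start new block.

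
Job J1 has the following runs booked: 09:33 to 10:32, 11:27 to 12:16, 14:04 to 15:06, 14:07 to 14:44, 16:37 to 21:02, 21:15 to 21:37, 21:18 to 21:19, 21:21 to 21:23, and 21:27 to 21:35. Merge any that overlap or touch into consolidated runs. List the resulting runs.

09:33-10:32, 11:27-12:16, 14:04-15:06, 16:37-21:02, 21:15-21:37

11:27-12:16 is disjoint → start new block.
14:04-15:06 is disjoint → start new block.
14:07-14:44 overlaps/touches 14:04-15:06 → extend to 14:04-15:06.
16:37-21:02 is disjoint → start new block.
21:15-21:37 is disjoint → start new block.
21:18-21:19 overlaps/touches 21:15-21:37 → extend to 21:15-21:37.
21:21-21:23 overlaps/touches 21:15-21:37 → extend to 21:15-21:37.
21:27-21:35 overlaps/touches 21:15-21:37 → extend to 21:15-21:37.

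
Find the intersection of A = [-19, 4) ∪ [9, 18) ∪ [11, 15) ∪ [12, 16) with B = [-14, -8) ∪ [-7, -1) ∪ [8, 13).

[-14, -8) ∪ [-7, -1) ∪ [9, 13)

A, merged: [-19, 4), [9, 18).
[-19, 4) ∩ B → [-14, -8), [-7, -1).
[9, 18) ∩ B → [9, 13).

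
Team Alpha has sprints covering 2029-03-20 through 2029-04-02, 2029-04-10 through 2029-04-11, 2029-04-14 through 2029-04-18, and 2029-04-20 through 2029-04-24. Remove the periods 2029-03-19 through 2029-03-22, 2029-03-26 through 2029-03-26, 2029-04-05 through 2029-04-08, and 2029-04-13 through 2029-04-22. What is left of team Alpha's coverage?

2029-03-20 through 2029-04-02 \ B = 2029-03-23 through 2029-03-25, 2029-03-27 through 2029-04-02.
2029-04-10 through 2029-04-11: nothing removed.
2029-04-14 through 2029-04-18: entirely removed.
2029-04-20 through 2029-04-24 \ B = 2029-04-23 through 2029-04-24.

2029-03-23 through 2029-03-25, 2029-03-27 through 2029-04-02, 2029-04-10 through 2029-04-11, 2029-04-23 through 2029-04-24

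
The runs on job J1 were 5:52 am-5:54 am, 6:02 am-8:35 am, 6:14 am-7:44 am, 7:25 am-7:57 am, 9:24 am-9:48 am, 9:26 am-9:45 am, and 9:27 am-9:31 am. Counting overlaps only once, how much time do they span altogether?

Merged: 5:52 am–5:54 am, 6:02 am–8:35 am, 9:24 am–9:48 am.
Lengths: 2 min + 2 h 33 min + 24 min = 2 h 59 min.

2 h 59 min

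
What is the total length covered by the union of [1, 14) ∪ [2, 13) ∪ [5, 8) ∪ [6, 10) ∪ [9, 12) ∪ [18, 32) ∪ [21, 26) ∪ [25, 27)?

Merged: [1, 14), [18, 32).
Lengths: 13 + 14 = 27.

27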